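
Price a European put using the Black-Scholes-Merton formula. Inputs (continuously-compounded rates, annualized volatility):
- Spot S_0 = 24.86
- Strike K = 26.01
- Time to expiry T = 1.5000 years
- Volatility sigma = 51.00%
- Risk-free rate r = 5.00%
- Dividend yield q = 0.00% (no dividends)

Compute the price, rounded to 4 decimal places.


Answer: Price = 5.6480

Derivation:
d1 = (ln(S/K) + (r - q + 0.5*sigma^2) * T) / (sigma * sqrt(T)) = 0.35998535
d2 = d1 - sigma * sqrt(T) = -0.26463454
exp(-rT) = 0.92774349; exp(-qT) = 1.00000000
P = K * exp(-rT) * N(-d2) - S_0 * exp(-qT) * N(-d1)
N(-d1) = 0.35942905; N(-d2) = 0.60435449
P = 26.0100 * 0.92774349 * 0.60435449 - 24.8600 * 1.00000000 * 0.35942905 = 5.6480


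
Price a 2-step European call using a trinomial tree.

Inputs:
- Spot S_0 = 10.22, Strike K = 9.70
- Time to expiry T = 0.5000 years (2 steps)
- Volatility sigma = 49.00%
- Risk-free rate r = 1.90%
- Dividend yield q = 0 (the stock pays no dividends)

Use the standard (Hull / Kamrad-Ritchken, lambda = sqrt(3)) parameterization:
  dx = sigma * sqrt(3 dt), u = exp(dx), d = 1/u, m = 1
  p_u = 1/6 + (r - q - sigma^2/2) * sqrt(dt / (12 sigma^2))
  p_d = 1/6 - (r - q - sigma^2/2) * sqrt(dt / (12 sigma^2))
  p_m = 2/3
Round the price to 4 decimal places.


dt = T/N = 0.250000; dx = sigma*sqrt(3*dt) = 0.424352
u = exp(dx) = 1.528600; d = 1/u = 0.654193
p_u = 0.136901, p_m = 0.666667, p_d = 0.196433
Discount per step: exp(-r*dt) = 0.995261
Stock lattice S(k, j) with j the centered position index:
  k=0: S(0,+0) = 10.2200
  k=1: S(1,-1) = 6.6859; S(1,+0) = 10.2200; S(1,+1) = 15.6223
  k=2: S(2,-2) = 4.3738; S(2,-1) = 6.6859; S(2,+0) = 10.2200; S(2,+1) = 15.6223; S(2,+2) = 23.8802
Terminal payoffs V(N, j) = max(S_T - K, 0):
  V(2,-2) = 0.000000; V(2,-1) = 0.000000; V(2,+0) = 0.520000; V(2,+1) = 5.922295; V(2,+2) = 14.180243
Backward induction: V(k, j) = exp(-r*dt) * [p_u * V(k+1, j+1) + p_m * V(k+1, j) + p_d * V(k+1, j-1)]
  V(1,-1) = exp(-r*dt) * [p_u*0.520000 + p_m*0.000000 + p_d*0.000000] = 0.070851
  V(1,+0) = exp(-r*dt) * [p_u*5.922295 + p_m*0.520000 + p_d*0.000000] = 1.151948
  V(1,+1) = exp(-r*dt) * [p_u*14.180243 + p_m*5.922295 + p_d*0.520000] = 5.963234
  V(0,+0) = exp(-r*dt) * [p_u*5.963234 + p_m*1.151948 + p_d*0.070851] = 1.590680

Answer: Price = V(0,0) = 1.5907


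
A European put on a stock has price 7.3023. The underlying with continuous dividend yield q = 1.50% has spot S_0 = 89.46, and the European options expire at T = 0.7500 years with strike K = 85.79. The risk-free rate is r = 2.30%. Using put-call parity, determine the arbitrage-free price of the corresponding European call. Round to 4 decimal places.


Answer: Call price = 11.4387

Derivation:
Put-call parity: C - P = S_0 * exp(-qT) - K * exp(-rT).
S_0 * exp(-qT) = 89.4600 * 0.98881304 = 88.45921497
K * exp(-rT) = 85.7900 * 0.98289793 = 84.32281337
C = P + S*exp(-qT) - K*exp(-rT)
C = 7.3023 + 88.45921497 - 84.32281337 = 11.4387


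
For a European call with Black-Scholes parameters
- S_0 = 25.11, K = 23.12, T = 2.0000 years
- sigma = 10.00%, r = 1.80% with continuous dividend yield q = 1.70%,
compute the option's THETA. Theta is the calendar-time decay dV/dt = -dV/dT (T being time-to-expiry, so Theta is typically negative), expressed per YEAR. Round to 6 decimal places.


d1 = 0.6686976556; d2 = 0.5272762993
phi(d1) = 0.3190151100; exp(-qT) = 0.9665715046; exp(-rT) = 0.9646402935
Theta = -S*exp(-qT)*phi(d1)*sigma/(2*sqrt(T)) - r*K*exp(-rT)*N(d2) + q*S*exp(-qT)*N(d1)
N(d1) = 0.7481558183; N(d2) = 0.7009991348; sqrt(T) = 1.4142135624
Term 1 = -25.1100 * 0.9665715046 * 0.3190151100 * 0.1000 / (2 * 1.4142135624) = -0.2737454822
Term 2 = -0.0180 * 23.1200 * 0.9646402935 * 0.7009991348 = -0.2814123906
Term 3 = 0.0170 * 25.1100 * 0.9665715046 * 0.7481558183 = 0.3086893736
Theta = -0.2737454822 + (-0.2814123906) + (0.3086893736) = -0.246468

Answer: Theta = -0.246468


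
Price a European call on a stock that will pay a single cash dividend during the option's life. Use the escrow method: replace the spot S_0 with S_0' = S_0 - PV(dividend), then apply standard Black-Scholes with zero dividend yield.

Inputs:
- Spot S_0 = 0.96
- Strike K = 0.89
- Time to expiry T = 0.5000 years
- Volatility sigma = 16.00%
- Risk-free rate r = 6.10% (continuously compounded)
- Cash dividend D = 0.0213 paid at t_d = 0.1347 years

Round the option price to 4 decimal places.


Answer: Price = 0.0891

Derivation:
PV(D) = D * exp(-r * t_d) = 0.0213 * 0.99181696 = 0.02112570
S_0' = S_0 - PV(D) = 0.9600 - 0.02112570 = 0.93887430
d1 = (ln(S_0'/K) + (r + sigma^2/2)*T) / (sigma*sqrt(T)) = 0.79867835
d2 = d1 - sigma*sqrt(T) = 0.68554126
exp(-rT) = 0.96996043
N(d1) = 0.78776153; N(d2) = 0.75349878
C = S_0' * N(d1) - K * exp(-rT) * N(d2) = 0.93887430 * 0.78776153 - 0.8900 * 0.96996043 * 0.75349878 = 0.0891


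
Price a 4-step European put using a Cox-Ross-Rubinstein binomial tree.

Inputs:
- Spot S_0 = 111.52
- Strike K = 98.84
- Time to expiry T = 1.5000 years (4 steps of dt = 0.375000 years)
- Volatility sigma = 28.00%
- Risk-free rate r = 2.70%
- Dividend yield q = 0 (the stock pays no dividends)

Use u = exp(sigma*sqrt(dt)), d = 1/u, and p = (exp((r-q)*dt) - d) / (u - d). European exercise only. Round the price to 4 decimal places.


Answer: Price = V(0,0) = 7.8217

Derivation:
dt = T/N = 0.375000
u = exp(sigma*sqrt(dt)) = 1.187042; d = 1/u = 0.842430
p = (exp((r-q)*dt) - d) / (u - d) = 0.486769
Discount per step: exp(-r*dt) = 0.989926
Stock lattice S(k, i) with i counting down-moves:
  k=0: S(0,0) = 111.5200
  k=1: S(1,0) = 132.3789; S(1,1) = 93.9478
  k=2: S(2,0) = 157.1393; S(2,1) = 111.5200; S(2,2) = 79.1445
  k=3: S(3,0) = 186.5309; S(3,1) = 132.3789; S(3,2) = 93.9478; S(3,3) = 66.6737
  k=4: S(4,0) = 221.4199; S(4,1) = 157.1393; S(4,2) = 111.5200; S(4,3) = 79.1445; S(4,4) = 56.1680
Terminal payoffs V(N, i) = max(K - S_T, 0):
  V(4,0) = 0.000000; V(4,1) = 0.000000; V(4,2) = 0.000000; V(4,3) = 19.695493; V(4,4) = 42.672021
Backward induction: V(k, i) = exp(-r*dt) * [p * V(k+1, i) + (1-p) * V(k+1, i+1)].
  V(3,0) = exp(-r*dt) * [p*0.000000 + (1-p)*0.000000] = 0.000000
  V(3,1) = exp(-r*dt) * [p*0.000000 + (1-p)*0.000000] = 0.000000
  V(3,2) = exp(-r*dt) * [p*0.000000 + (1-p)*19.695493] = 10.006511
  V(3,3) = exp(-r*dt) * [p*19.695493 + (1-p)*42.672021] = 31.170559
  V(2,0) = exp(-r*dt) * [p*0.000000 + (1-p)*0.000000] = 0.000000
  V(2,1) = exp(-r*dt) * [p*0.000000 + (1-p)*10.006511] = 5.083917
  V(2,2) = exp(-r*dt) * [p*10.006511 + (1-p)*31.170559] = 20.658332
  V(1,0) = exp(-r*dt) * [p*0.000000 + (1-p)*5.083917] = 2.582940
  V(1,1) = exp(-r*dt) * [p*5.083917 + (1-p)*20.658332] = 12.945454
  V(0,0) = exp(-r*dt) * [p*2.582940 + (1-p)*12.945454] = 7.821708


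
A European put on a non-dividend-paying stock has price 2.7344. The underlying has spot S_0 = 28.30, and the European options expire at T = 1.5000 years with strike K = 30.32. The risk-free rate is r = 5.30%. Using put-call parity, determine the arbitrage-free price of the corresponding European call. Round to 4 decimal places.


Answer: Call price = 3.0315

Derivation:
Put-call parity: C - P = S_0 * exp(-qT) - K * exp(-rT).
S_0 * exp(-qT) = 28.3000 * 1.00000000 = 28.30000000
K * exp(-rT) = 30.3200 * 0.92357802 = 28.00288557
C = P + S*exp(-qT) - K*exp(-rT)
C = 2.7344 + 28.30000000 - 28.00288557 = 3.0315


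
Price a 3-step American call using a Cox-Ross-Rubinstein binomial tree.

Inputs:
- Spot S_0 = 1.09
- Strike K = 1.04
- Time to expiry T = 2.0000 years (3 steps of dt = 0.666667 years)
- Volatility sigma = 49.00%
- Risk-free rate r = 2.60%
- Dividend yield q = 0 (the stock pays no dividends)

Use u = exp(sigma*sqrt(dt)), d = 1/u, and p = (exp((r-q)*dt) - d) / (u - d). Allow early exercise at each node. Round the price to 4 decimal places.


dt = T/N = 0.666667
u = exp(sigma*sqrt(dt)) = 1.491949; d = 1/u = 0.670264
p = (exp((r-q)*dt) - d) / (u - d) = 0.422571
Discount per step: exp(-r*dt) = 0.982816
Stock lattice S(k, i) with i counting down-moves:
  k=0: S(0,0) = 1.0900
  k=1: S(1,0) = 1.6262; S(1,1) = 0.7306
  k=2: S(2,0) = 2.4262; S(2,1) = 1.0900; S(2,2) = 0.4897
  k=3: S(3,0) = 3.6198; S(3,1) = 1.6262; S(3,2) = 0.7306; S(3,3) = 0.3282
Terminal payoffs V(N, i) = max(S_T - K, 0):
  V(3,0) = 2.579832; V(3,1) = 0.586224; V(3,2) = 0.000000; V(3,3) = 0.000000
Backward induction: V(k, i) = exp(-r*dt) * [p * V(k+1, i) + (1-p) * V(k+1, i+1)]; then take max(V_cont, immediate exercise) for American.
  V(2,0) = exp(-r*dt) * [p*2.579832 + (1-p)*0.586224] = 1.404115; exercise = 1.386244; V(2,0) = max -> 1.404115
  V(2,1) = exp(-r*dt) * [p*0.586224 + (1-p)*0.000000] = 0.243465; exercise = 0.050000; V(2,1) = max -> 0.243465
  V(2,2) = exp(-r*dt) * [p*0.000000 + (1-p)*0.000000] = 0.000000; exercise = 0.000000; V(2,2) = max -> 0.000000
  V(1,0) = exp(-r*dt) * [p*1.404115 + (1-p)*0.243465] = 0.721310; exercise = 0.586224; V(1,0) = max -> 0.721310
  V(1,1) = exp(-r*dt) * [p*0.243465 + (1-p)*0.000000] = 0.101113; exercise = 0.000000; V(1,1) = max -> 0.101113
  V(0,0) = exp(-r*dt) * [p*0.721310 + (1-p)*0.101113] = 0.356950; exercise = 0.050000; V(0,0) = max -> 0.356950

Answer: Price = V(0,0) = 0.3569


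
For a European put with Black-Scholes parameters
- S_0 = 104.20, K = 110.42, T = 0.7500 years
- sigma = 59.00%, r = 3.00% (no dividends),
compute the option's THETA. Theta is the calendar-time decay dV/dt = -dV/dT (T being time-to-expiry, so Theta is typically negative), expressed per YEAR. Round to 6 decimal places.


Answer: Theta = -11.885240

Derivation:
d1 = 0.1860405606; d2 = -0.3249144276
phi(d1) = 0.3920977617; exp(-qT) = 1.0000000000; exp(-rT) = 0.9777512372
Theta = -S*exp(-qT)*phi(d1)*sigma/(2*sqrt(T)) + r*K*exp(-rT)*N(-d2) - q*S*exp(-qT)*N(-d1)
N(-d1) = 0.4262064769; N(-d2) = 0.6273770814; sqrt(T) = 0.8660254038
Term 1 = -104.2000 * 1.0000000000 * 0.3920977617 * 0.5900 / (2 * 0.8660254038) = -13.9172512077
Term 2 = 0.0300 * 110.4200 * 0.9777512372 * 0.6273770814 = 2.0320108437
Term 3 = 0 (no dividend yield, q = 0)
Theta = -13.9172512077 + (2.0320108437) + (0.0000000000) = -11.885240


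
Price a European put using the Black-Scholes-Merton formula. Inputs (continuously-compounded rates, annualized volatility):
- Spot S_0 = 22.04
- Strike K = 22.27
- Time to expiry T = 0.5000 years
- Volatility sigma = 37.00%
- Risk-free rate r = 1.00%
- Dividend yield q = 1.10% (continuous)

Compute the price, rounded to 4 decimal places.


Answer: Price = 2.4157

Derivation:
d1 = (ln(S/K) + (r - q + 0.5*sigma^2) * T) / (sigma * sqrt(T)) = 0.08922351
d2 = d1 - sigma * sqrt(T) = -0.17240600
exp(-rT) = 0.99501248; exp(-qT) = 0.99451510
P = K * exp(-rT) * N(-d2) - S_0 * exp(-qT) * N(-d1)
N(-d1) = 0.46445214; N(-d2) = 0.56844082
P = 22.2700 * 0.99501248 * 0.56844082 - 22.0400 * 0.99451510 * 0.46445214 = 2.4157


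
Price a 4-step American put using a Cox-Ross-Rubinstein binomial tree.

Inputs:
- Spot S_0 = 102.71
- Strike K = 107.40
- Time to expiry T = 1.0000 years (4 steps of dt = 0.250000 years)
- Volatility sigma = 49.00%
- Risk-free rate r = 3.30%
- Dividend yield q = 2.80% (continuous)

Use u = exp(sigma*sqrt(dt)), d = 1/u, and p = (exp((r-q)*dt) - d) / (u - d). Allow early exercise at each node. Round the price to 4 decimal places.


Answer: Price = V(0,0) = 21.7264

Derivation:
dt = T/N = 0.250000
u = exp(sigma*sqrt(dt)) = 1.277621; d = 1/u = 0.782705
p = (exp((r-q)*dt) - d) / (u - d) = 0.441582
Discount per step: exp(-r*dt) = 0.991784
Stock lattice S(k, i) with i counting down-moves:
  k=0: S(0,0) = 102.7100
  k=1: S(1,0) = 131.2245; S(1,1) = 80.3916
  k=2: S(2,0) = 167.6552; S(2,1) = 102.7100; S(2,2) = 62.9229
  k=3: S(3,0) = 214.1999; S(3,1) = 131.2245; S(3,2) = 80.3916; S(3,3) = 49.2500
  k=4: S(4,0) = 273.6663; S(4,1) = 167.6552; S(4,2) = 102.7100; S(4,3) = 62.9229; S(4,4) = 38.5482
Terminal payoffs V(N, i) = max(K - S_T, 0):
  V(4,0) = 0.000000; V(4,1) = 0.000000; V(4,2) = 4.690000; V(4,3) = 44.477143; V(4,4) = 68.851797
Backward induction: V(k, i) = exp(-r*dt) * [p * V(k+1, i) + (1-p) * V(k+1, i+1)]; then take max(V_cont, immediate exercise) for American.
  V(3,0) = exp(-r*dt) * [p*0.000000 + (1-p)*0.000000] = 0.000000; exercise = 0.000000; V(3,0) = max -> 0.000000
  V(3,1) = exp(-r*dt) * [p*0.000000 + (1-p)*4.690000] = 2.597464; exercise = 0.000000; V(3,1) = max -> 2.597464
  V(3,2) = exp(-r*dt) * [p*4.690000 + (1-p)*44.477143] = 26.686788; exercise = 27.008417; V(3,2) = max -> 27.008417
  V(3,3) = exp(-r*dt) * [p*44.477143 + (1-p)*68.851797] = 57.611135; exercise = 58.149994; V(3,3) = max -> 58.149994
  V(2,0) = exp(-r*dt) * [p*0.000000 + (1-p)*2.597464] = 1.438554; exercise = 0.000000; V(2,0) = max -> 1.438554
  V(2,1) = exp(-r*dt) * [p*2.597464 + (1-p)*27.008417] = 16.095646; exercise = 4.690000; V(2,1) = max -> 16.095646
  V(2,2) = exp(-r*dt) * [p*27.008417 + (1-p)*58.149994] = 44.033660; exercise = 44.477143; V(2,2) = max -> 44.477143
  V(1,0) = exp(-r*dt) * [p*1.438554 + (1-p)*16.095646] = 9.544275; exercise = 0.000000; V(1,0) = max -> 9.544275
  V(1,1) = exp(-r*dt) * [p*16.095646 + (1-p)*44.477143] = 31.681933; exercise = 27.008417; V(1,1) = max -> 31.681933
  V(0,0) = exp(-r*dt) * [p*9.544275 + (1-p)*31.681933] = 21.726362; exercise = 4.690000; V(0,0) = max -> 21.726362


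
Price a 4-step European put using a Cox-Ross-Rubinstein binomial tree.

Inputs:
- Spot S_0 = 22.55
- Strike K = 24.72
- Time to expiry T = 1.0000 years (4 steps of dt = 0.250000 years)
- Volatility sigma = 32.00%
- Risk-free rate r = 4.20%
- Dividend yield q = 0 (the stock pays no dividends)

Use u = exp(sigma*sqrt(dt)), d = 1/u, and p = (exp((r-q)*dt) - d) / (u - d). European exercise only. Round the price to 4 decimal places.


Answer: Price = V(0,0) = 3.6503

Derivation:
dt = T/N = 0.250000
u = exp(sigma*sqrt(dt)) = 1.173511; d = 1/u = 0.852144
p = (exp((r-q)*dt) - d) / (u - d) = 0.492930
Discount per step: exp(-r*dt) = 0.989555
Stock lattice S(k, i) with i counting down-moves:
  k=0: S(0,0) = 22.5500
  k=1: S(1,0) = 26.4627; S(1,1) = 19.2158
  k=2: S(2,0) = 31.0542; S(2,1) = 22.5500; S(2,2) = 16.3747
  k=3: S(3,0) = 36.4425; S(3,1) = 26.4627; S(3,2) = 19.2158; S(3,3) = 13.9536
  k=4: S(4,0) = 42.7656; S(4,1) = 31.0542; S(4,2) = 22.5500; S(4,3) = 16.3747; S(4,4) = 11.8904
Terminal payoffs V(N, i) = max(K - S_T, 0):
  V(4,0) = 0.000000; V(4,1) = 0.000000; V(4,2) = 2.170000; V(4,3) = 8.345339; V(4,4) = 12.829556
Backward induction: V(k, i) = exp(-r*dt) * [p * V(k+1, i) + (1-p) * V(k+1, i+1)].
  V(3,0) = exp(-r*dt) * [p*0.000000 + (1-p)*0.000000] = 0.000000
  V(3,1) = exp(-r*dt) * [p*0.000000 + (1-p)*2.170000] = 1.088848
  V(3,2) = exp(-r*dt) * [p*2.170000 + (1-p)*8.345339] = 5.245955
  V(3,3) = exp(-r*dt) * [p*8.345339 + (1-p)*12.829556] = 10.508232
  V(2,0) = exp(-r*dt) * [p*0.000000 + (1-p)*1.088848] = 0.546355
  V(2,1) = exp(-r*dt) * [p*1.088848 + (1-p)*5.245955] = 3.163401
  V(2,2) = exp(-r*dt) * [p*5.245955 + (1-p)*10.508232] = 7.831632
  V(1,0) = exp(-r*dt) * [p*0.546355 + (1-p)*3.163401] = 1.853813
  V(1,1) = exp(-r*dt) * [p*3.163401 + (1-p)*7.831632] = 5.472754
  V(0,0) = exp(-r*dt) * [p*1.853813 + (1-p)*5.472754] = 3.650338


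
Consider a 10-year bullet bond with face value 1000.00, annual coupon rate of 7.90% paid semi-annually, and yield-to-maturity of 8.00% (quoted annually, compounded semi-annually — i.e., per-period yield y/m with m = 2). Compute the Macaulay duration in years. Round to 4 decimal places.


Answer: Macaulay duration = 7.0838 years

Derivation:
Coupon per period c = face * coupon_rate / m = 39.500000
Periods per year m = 2; per-period yield y/m = 0.040000
Number of cashflows N = 20
Cashflows (t years, CF_t, discount factor 1/(1+y/m)^(m*t), PV):
  t = 0.5000: CF_t = 39.500000, DF = 0.961538, PV = 37.980769
  t = 1.0000: CF_t = 39.500000, DF = 0.924556, PV = 36.519970
  t = 1.5000: CF_t = 39.500000, DF = 0.888996, PV = 35.115356
  t = 2.0000: CF_t = 39.500000, DF = 0.854804, PV = 33.764766
  t = 2.5000: CF_t = 39.500000, DF = 0.821927, PV = 32.466121
  t = 3.0000: CF_t = 39.500000, DF = 0.790315, PV = 31.217424
  t = 3.5000: CF_t = 39.500000, DF = 0.759918, PV = 30.016754
  t = 4.0000: CF_t = 39.500000, DF = 0.730690, PV = 28.862263
  t = 4.5000: CF_t = 39.500000, DF = 0.702587, PV = 27.752176
  t = 5.0000: CF_t = 39.500000, DF = 0.675564, PV = 26.684785
  t = 5.5000: CF_t = 39.500000, DF = 0.649581, PV = 25.658447
  t = 6.0000: CF_t = 39.500000, DF = 0.624597, PV = 24.671583
  t = 6.5000: CF_t = 39.500000, DF = 0.600574, PV = 23.722676
  t = 7.0000: CF_t = 39.500000, DF = 0.577475, PV = 22.810266
  t = 7.5000: CF_t = 39.500000, DF = 0.555265, PV = 21.932948
  t = 8.0000: CF_t = 39.500000, DF = 0.533908, PV = 21.089373
  t = 8.5000: CF_t = 39.500000, DF = 0.513373, PV = 20.278243
  t = 9.0000: CF_t = 39.500000, DF = 0.493628, PV = 19.498311
  t = 9.5000: CF_t = 39.500000, DF = 0.474642, PV = 18.748376
  t = 10.0000: CF_t = 1039.500000, DF = 0.456387, PV = 474.414231
Price P = sum_t PV_t = 993.204837
Macaulay numerator sum_t t * PV_t:
  t * PV_t at t = 0.5000: 18.990385
  t * PV_t at t = 1.0000: 36.519970
  t * PV_t at t = 1.5000: 52.673034
  t * PV_t at t = 2.0000: 67.529531
  t * PV_t at t = 2.5000: 81.165302
  t * PV_t at t = 3.0000: 93.652271
  t * PV_t at t = 3.5000: 105.058638
  t * PV_t at t = 4.0000: 115.449052
  t * PV_t at t = 4.5000: 124.884792
  t * PV_t at t = 5.0000: 133.423923
  t * PV_t at t = 5.5000: 141.121457
  t * PV_t at t = 6.0000: 148.029501
  t * PV_t at t = 6.5000: 154.197397
  t * PV_t at t = 7.0000: 159.671860
  t * PV_t at t = 7.5000: 164.497109
  t * PV_t at t = 8.0000: 168.714984
  t * PV_t at t = 8.5000: 172.365067
  t * PV_t at t = 9.0000: 175.484797
  t * PV_t at t = 9.5000: 178.109570
  t * PV_t at t = 10.0000: 4744.142306
Macaulay duration D = (sum_t t * PV_t) / P = 7035.680946 / 993.204837 = 7.083817


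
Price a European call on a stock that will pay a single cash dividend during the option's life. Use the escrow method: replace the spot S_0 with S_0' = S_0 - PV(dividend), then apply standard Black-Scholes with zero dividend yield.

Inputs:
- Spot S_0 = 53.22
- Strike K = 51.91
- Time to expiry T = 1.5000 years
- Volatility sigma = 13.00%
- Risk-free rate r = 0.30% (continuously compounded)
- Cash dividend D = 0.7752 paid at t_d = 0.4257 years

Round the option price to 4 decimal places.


PV(D) = D * exp(-r * t_d) = 0.7752 * 0.99872372 = 0.77421062
S_0' = S_0 - PV(D) = 53.2200 - 0.77421062 = 52.44578938
d1 = (ln(S_0'/K) + (r + sigma^2/2)*T) / (sigma*sqrt(T)) = 0.17236622
d2 = d1 - sigma*sqrt(T) = 0.01314938
exp(-rT) = 0.99551011
N(d1) = 0.56842518; N(d2) = 0.50524569
C = S_0' * N(d1) - K * exp(-rT) * N(d2) = 52.44578938 * 0.56842518 - 51.9100 * 0.99551011 * 0.50524569 = 3.7020

Answer: Price = 3.7020


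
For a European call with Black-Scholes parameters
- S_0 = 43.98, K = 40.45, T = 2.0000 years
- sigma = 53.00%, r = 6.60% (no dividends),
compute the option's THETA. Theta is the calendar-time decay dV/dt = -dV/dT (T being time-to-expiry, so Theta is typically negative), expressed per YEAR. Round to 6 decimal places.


d1 = 0.6625034749; d2 = -0.0870297132
phi(d1) = 0.3203330765; exp(-qT) = 1.0000000000; exp(-rT) = 0.8763409951
Theta = -S*exp(-qT)*phi(d1)*sigma/(2*sqrt(T)) - r*K*exp(-rT)*N(d2) + q*S*exp(-qT)*N(d1)
N(d1) = 0.7461756957; N(d2) = 0.4653239470; sqrt(T) = 1.4142135624
Term 1 = -43.9800 * 1.0000000000 * 0.3203330765 * 0.5300 / (2 * 1.4142135624) = -2.6399024914
Term 2 = -0.0660 * 40.4500 * 0.8763409951 * 0.4653239470 = -1.0886568088
Term 3 = 0 (no dividend yield, q = 0)
Theta = -2.6399024914 + (-1.0886568088) + (0.0000000000) = -3.728559

Answer: Theta = -3.728559


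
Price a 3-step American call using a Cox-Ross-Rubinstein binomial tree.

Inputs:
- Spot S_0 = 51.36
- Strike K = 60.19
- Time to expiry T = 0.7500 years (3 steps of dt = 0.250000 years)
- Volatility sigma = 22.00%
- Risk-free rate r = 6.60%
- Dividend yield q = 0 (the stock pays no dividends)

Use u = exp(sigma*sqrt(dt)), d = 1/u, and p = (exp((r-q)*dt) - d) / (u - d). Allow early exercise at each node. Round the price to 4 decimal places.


Answer: Price = V(0,0) = 1.7620

Derivation:
dt = T/N = 0.250000
u = exp(sigma*sqrt(dt)) = 1.116278; d = 1/u = 0.895834
p = (exp((r-q)*dt) - d) / (u - d) = 0.547998
Discount per step: exp(-r*dt) = 0.983635
Stock lattice S(k, i) with i counting down-moves:
  k=0: S(0,0) = 51.3600
  k=1: S(1,0) = 57.3320; S(1,1) = 46.0100
  k=2: S(2,0) = 63.9985; S(2,1) = 51.3600; S(2,2) = 41.2174
  k=3: S(3,0) = 71.4401; S(3,1) = 57.3320; S(3,2) = 46.0100; S(3,3) = 36.9239
Terminal payoffs V(N, i) = max(S_T - K, 0):
  V(3,0) = 11.250123; V(3,1) = 0.000000; V(3,2) = 0.000000; V(3,3) = 0.000000
Backward induction: V(k, i) = exp(-r*dt) * [p * V(k+1, i) + (1-p) * V(k+1, i+1)]; then take max(V_cont, immediate exercise) for American.
  V(2,0) = exp(-r*dt) * [p*11.250123 + (1-p)*0.000000] = 6.064152; exercise = 3.808501; V(2,0) = max -> 6.064152
  V(2,1) = exp(-r*dt) * [p*0.000000 + (1-p)*0.000000] = 0.000000; exercise = 0.000000; V(2,1) = max -> 0.000000
  V(2,2) = exp(-r*dt) * [p*0.000000 + (1-p)*0.000000] = 0.000000; exercise = 0.000000; V(2,2) = max -> 0.000000
  V(1,0) = exp(-r*dt) * [p*6.064152 + (1-p)*0.000000] = 3.268758; exercise = 0.000000; V(1,0) = max -> 3.268758
  V(1,1) = exp(-r*dt) * [p*0.000000 + (1-p)*0.000000] = 0.000000; exercise = 0.000000; V(1,1) = max -> 0.000000
  V(0,0) = exp(-r*dt) * [p*3.268758 + (1-p)*0.000000] = 1.761958; exercise = 0.000000; V(0,0) = max -> 1.761958


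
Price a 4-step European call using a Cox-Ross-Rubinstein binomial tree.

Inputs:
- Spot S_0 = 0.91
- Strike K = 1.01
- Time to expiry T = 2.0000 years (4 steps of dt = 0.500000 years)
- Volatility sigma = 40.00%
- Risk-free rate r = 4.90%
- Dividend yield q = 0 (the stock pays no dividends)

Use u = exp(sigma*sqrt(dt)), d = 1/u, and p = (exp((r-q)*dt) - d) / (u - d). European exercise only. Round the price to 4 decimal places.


Answer: Price = V(0,0) = 0.2020

Derivation:
dt = T/N = 0.500000
u = exp(sigma*sqrt(dt)) = 1.326896; d = 1/u = 0.753638
p = (exp((r-q)*dt) - d) / (u - d) = 0.473023
Discount per step: exp(-r*dt) = 0.975798
Stock lattice S(k, i) with i counting down-moves:
  k=0: S(0,0) = 0.9100
  k=1: S(1,0) = 1.2075; S(1,1) = 0.6858
  k=2: S(2,0) = 1.6022; S(2,1) = 0.9100; S(2,2) = 0.5169
  k=3: S(3,0) = 2.1259; S(3,1) = 1.2075; S(3,2) = 0.6858; S(3,3) = 0.3895
  k=4: S(4,0) = 2.8209; S(4,1) = 1.6022; S(4,2) = 0.9100; S(4,3) = 0.5169; S(4,4) = 0.2936
Terminal payoffs V(N, i) = max(S_T - K, 0):
  V(4,0) = 1.810912; V(4,1) = 0.592195; V(4,2) = 0.000000; V(4,3) = 0.000000; V(4,4) = 0.000000
Backward induction: V(k, i) = exp(-r*dt) * [p * V(k+1, i) + (1-p) * V(k+1, i+1)].
  V(3,0) = exp(-r*dt) * [p*1.810912 + (1-p)*0.592195] = 1.140392
  V(3,1) = exp(-r*dt) * [p*0.592195 + (1-p)*0.000000] = 0.273342
  V(3,2) = exp(-r*dt) * [p*0.000000 + (1-p)*0.000000] = 0.000000
  V(3,3) = exp(-r*dt) * [p*0.000000 + (1-p)*0.000000] = 0.000000
  V(2,0) = exp(-r*dt) * [p*1.140392 + (1-p)*0.273342] = 0.666935
  V(2,1) = exp(-r*dt) * [p*0.273342 + (1-p)*0.000000] = 0.126168
  V(2,2) = exp(-r*dt) * [p*0.000000 + (1-p)*0.000000] = 0.000000
  V(1,0) = exp(-r*dt) * [p*0.666935 + (1-p)*0.126168] = 0.372719
  V(1,1) = exp(-r*dt) * [p*0.126168 + (1-p)*0.000000] = 0.058236
  V(0,0) = exp(-r*dt) * [p*0.372719 + (1-p)*0.058236] = 0.201984


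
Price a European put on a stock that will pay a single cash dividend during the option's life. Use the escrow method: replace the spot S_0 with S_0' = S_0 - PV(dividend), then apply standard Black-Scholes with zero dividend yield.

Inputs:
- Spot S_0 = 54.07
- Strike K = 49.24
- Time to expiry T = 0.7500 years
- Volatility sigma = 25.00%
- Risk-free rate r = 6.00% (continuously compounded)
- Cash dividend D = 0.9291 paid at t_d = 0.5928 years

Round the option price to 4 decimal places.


PV(D) = D * exp(-r * t_d) = 0.9291 * 0.96505711 = 0.89663456
S_0' = S_0 - PV(D) = 54.0700 - 0.89663456 = 53.17336544
d1 = (ln(S_0'/K) + (r + sigma^2/2)*T) / (sigma*sqrt(T)) = 0.67106031
d2 = d1 - sigma*sqrt(T) = 0.45455396
exp(-rT) = 0.95599748
N(-d1) = 0.25109105; N(-d2) = 0.32471508
P = K * exp(-rT) * N(-d2) - S_0' * N(-d1) = 49.2400 * 0.95599748 * 0.32471508 - 53.17336544 * 0.25109105 = 1.9341

Answer: Price = 1.9341


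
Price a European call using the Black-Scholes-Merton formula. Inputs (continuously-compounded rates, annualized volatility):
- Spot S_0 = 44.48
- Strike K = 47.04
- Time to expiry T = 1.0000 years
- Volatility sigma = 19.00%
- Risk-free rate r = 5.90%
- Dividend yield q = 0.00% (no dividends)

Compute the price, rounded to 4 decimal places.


Answer: Price = 3.4293

Derivation:
d1 = (ln(S/K) + (r - q + 0.5*sigma^2) * T) / (sigma * sqrt(T)) = 0.11100709
d2 = d1 - sigma * sqrt(T) = -0.07899291
exp(-rT) = 0.94270677; exp(-qT) = 1.00000000
C = S_0 * exp(-qT) * N(d1) - K * exp(-rT) * N(d2)
N(d1) = 0.54419464; N(d2) = 0.46851913
C = 44.4800 * 1.00000000 * 0.54419464 - 47.0400 * 0.94270677 * 0.46851913 = 3.4293


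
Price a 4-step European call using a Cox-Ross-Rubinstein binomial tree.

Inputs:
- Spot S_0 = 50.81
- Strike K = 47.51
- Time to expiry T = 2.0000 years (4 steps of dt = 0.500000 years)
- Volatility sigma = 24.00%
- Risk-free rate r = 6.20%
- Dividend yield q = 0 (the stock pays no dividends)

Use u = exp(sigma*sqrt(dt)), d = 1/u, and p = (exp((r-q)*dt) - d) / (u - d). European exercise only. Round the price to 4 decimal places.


Answer: Price = V(0,0) = 11.6335

Derivation:
dt = T/N = 0.500000
u = exp(sigma*sqrt(dt)) = 1.184956; d = 1/u = 0.843913
p = (exp((r-q)*dt) - d) / (u - d) = 0.549996
Discount per step: exp(-r*dt) = 0.969476
Stock lattice S(k, i) with i counting down-moves:
  k=0: S(0,0) = 50.8100
  k=1: S(1,0) = 60.2076; S(1,1) = 42.8792
  k=2: S(2,0) = 71.3434; S(2,1) = 50.8100; S(2,2) = 36.1863
  k=3: S(3,0) = 84.5388; S(3,1) = 60.2076; S(3,2) = 42.8792; S(3,3) = 30.5381
  k=4: S(4,0) = 100.1747; S(4,1) = 71.3434; S(4,2) = 50.8100; S(4,3) = 36.1863; S(4,4) = 25.7715
Terminal payoffs V(N, i) = max(S_T - K, 0):
  V(4,0) = 52.664703; V(4,1) = 23.833372; V(4,2) = 3.300000; V(4,3) = 0.000000; V(4,4) = 0.000000
Backward induction: V(k, i) = exp(-r*dt) * [p * V(k+1, i) + (1-p) * V(k+1, i+1)].
  V(3,0) = exp(-r*dt) * [p*52.664703 + (1-p)*23.833372] = 38.478971
  V(3,1) = exp(-r*dt) * [p*23.833372 + (1-p)*3.300000] = 14.147829
  V(3,2) = exp(-r*dt) * [p*3.300000 + (1-p)*0.000000] = 1.759587
  V(3,3) = exp(-r*dt) * [p*0.000000 + (1-p)*0.000000] = 0.000000
  V(2,0) = exp(-r*dt) * [p*38.478971 + (1-p)*14.147829] = 26.689536
  V(2,1) = exp(-r*dt) * [p*14.147829 + (1-p)*1.759587] = 8.311387
  V(2,2) = exp(-r*dt) * [p*1.759587 + (1-p)*0.000000] = 0.938226
  V(1,0) = exp(-r*dt) * [p*26.689536 + (1-p)*8.311387] = 17.857064
  V(1,1) = exp(-r*dt) * [p*8.311387 + (1-p)*0.938226] = 4.841016
  V(0,0) = exp(-r*dt) * [p*17.857064 + (1-p)*4.841016] = 11.633509


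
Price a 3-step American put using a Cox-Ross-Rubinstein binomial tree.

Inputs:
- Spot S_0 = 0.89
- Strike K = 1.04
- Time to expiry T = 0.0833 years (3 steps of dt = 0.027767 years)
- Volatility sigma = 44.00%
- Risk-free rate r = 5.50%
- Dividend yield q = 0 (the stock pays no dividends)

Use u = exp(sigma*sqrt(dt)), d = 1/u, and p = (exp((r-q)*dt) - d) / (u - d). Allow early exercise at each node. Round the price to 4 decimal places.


Answer: Price = V(0,0) = 0.1554

Derivation:
dt = T/N = 0.027767
u = exp(sigma*sqrt(dt)) = 1.076073; d = 1/u = 0.929305
p = (exp((r-q)*dt) - d) / (u - d) = 0.492092
Discount per step: exp(-r*dt) = 0.998474
Stock lattice S(k, i) with i counting down-moves:
  k=0: S(0,0) = 0.8900
  k=1: S(1,0) = 0.9577; S(1,1) = 0.8271
  k=2: S(2,0) = 1.0306; S(2,1) = 0.8900; S(2,2) = 0.7686
  k=3: S(3,0) = 1.1090; S(3,1) = 0.9577; S(3,2) = 0.8271; S(3,3) = 0.7143
Terminal payoffs V(N, i) = max(K - S_T, 0):
  V(3,0) = 0.000000; V(3,1) = 0.082295; V(3,2) = 0.212919; V(3,3) = 0.325727
Backward induction: V(k, i) = exp(-r*dt) * [p * V(k+1, i) + (1-p) * V(k+1, i+1)]; then take max(V_cont, immediate exercise) for American.
  V(2,0) = exp(-r*dt) * [p*0.000000 + (1-p)*0.082295] = 0.041734; exercise = 0.009439; V(2,0) = max -> 0.041734
  V(2,1) = exp(-r*dt) * [p*0.082295 + (1-p)*0.212919] = 0.148413; exercise = 0.150000; V(2,1) = max -> 0.150000
  V(2,2) = exp(-r*dt) * [p*0.212919 + (1-p)*0.325727] = 0.269803; exercise = 0.271390; V(2,2) = max -> 0.271390
  V(1,0) = exp(-r*dt) * [p*0.041734 + (1-p)*0.150000] = 0.096576; exercise = 0.082295; V(1,0) = max -> 0.096576
  V(1,1) = exp(-r*dt) * [p*0.150000 + (1-p)*0.271390] = 0.211332; exercise = 0.212919; V(1,1) = max -> 0.212919
  V(0,0) = exp(-r*dt) * [p*0.096576 + (1-p)*0.212919] = 0.155430; exercise = 0.150000; V(0,0) = max -> 0.155430


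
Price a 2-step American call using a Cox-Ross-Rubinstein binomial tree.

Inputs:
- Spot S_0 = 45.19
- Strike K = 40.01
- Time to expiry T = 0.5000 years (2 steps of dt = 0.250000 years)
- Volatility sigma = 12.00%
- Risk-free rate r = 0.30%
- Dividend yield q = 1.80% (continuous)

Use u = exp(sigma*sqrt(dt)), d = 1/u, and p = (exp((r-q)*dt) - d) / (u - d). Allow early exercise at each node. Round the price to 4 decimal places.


dt = T/N = 0.250000
u = exp(sigma*sqrt(dt)) = 1.061837; d = 1/u = 0.941765
p = (exp((r-q)*dt) - d) / (u - d) = 0.453832
Discount per step: exp(-r*dt) = 0.999250
Stock lattice S(k, i) with i counting down-moves:
  k=0: S(0,0) = 45.1900
  k=1: S(1,0) = 47.9844; S(1,1) = 42.5583
  k=2: S(2,0) = 50.9516; S(2,1) = 45.1900; S(2,2) = 40.0799
Terminal payoffs V(N, i) = max(S_T - K, 0):
  V(2,0) = 10.941583; V(2,1) = 5.180000; V(2,2) = 0.069935
Backward induction: V(k, i) = exp(-r*dt) * [p * V(k+1, i) + (1-p) * V(k+1, i+1)]; then take max(V_cont, immediate exercise) for American.
  V(1,0) = exp(-r*dt) * [p*10.941583 + (1-p)*5.180000] = 7.788945; exercise = 7.974394; V(1,0) = max -> 7.974394
  V(1,1) = exp(-r*dt) * [p*5.180000 + (1-p)*0.069935] = 2.387253; exercise = 2.548339; V(1,1) = max -> 2.548339
  V(0,0) = exp(-r*dt) * [p*7.974394 + (1-p)*2.548339] = 5.007098; exercise = 5.180000; V(0,0) = max -> 5.180000

Answer: Price = V(0,0) = 5.1800


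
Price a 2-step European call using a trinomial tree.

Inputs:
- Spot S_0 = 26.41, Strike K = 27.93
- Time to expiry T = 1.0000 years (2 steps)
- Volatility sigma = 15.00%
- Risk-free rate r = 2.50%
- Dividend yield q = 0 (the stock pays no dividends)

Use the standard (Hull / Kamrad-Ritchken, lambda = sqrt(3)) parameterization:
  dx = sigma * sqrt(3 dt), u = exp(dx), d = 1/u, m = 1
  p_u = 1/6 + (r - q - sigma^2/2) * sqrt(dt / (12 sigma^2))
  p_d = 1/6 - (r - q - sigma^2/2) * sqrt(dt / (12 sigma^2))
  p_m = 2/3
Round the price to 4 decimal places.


dt = T/N = 0.500000; dx = sigma*sqrt(3*dt) = 0.183712
u = exp(dx) = 1.201669; d = 1/u = 0.832176
p_u = 0.185378, p_m = 0.666667, p_d = 0.147955
Discount per step: exp(-r*dt) = 0.987578
Stock lattice S(k, j) with j the centered position index:
  k=0: S(0,+0) = 26.4100
  k=1: S(1,-1) = 21.9778; S(1,+0) = 26.4100; S(1,+1) = 31.7361
  k=2: S(2,-2) = 18.2894; S(2,-1) = 21.9778; S(2,+0) = 26.4100; S(2,+1) = 31.7361; S(2,+2) = 38.1363
Terminal payoffs V(N, j) = max(S_T - K, 0):
  V(2,-2) = 0.000000; V(2,-1) = 0.000000; V(2,+0) = 0.000000; V(2,+1) = 3.806088; V(2,+2) = 10.206285
Backward induction: V(k, j) = exp(-r*dt) * [p_u * V(k+1, j+1) + p_m * V(k+1, j) + p_d * V(k+1, j-1)]
  V(1,-1) = exp(-r*dt) * [p_u*0.000000 + p_m*0.000000 + p_d*0.000000] = 0.000000
  V(1,+0) = exp(-r*dt) * [p_u*3.806088 + p_m*0.000000 + p_d*0.000000] = 0.696800
  V(1,+1) = exp(-r*dt) * [p_u*10.206285 + p_m*3.806088 + p_d*0.000000] = 4.374390
  V(0,+0) = exp(-r*dt) * [p_u*4.374390 + p_m*0.696800 + p_d*0.000000] = 1.259606

Answer: Price = V(0,0) = 1.2596


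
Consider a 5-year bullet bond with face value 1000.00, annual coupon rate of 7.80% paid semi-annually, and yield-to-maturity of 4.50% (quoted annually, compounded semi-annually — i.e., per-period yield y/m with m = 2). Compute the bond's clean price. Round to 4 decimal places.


Answer: Price = 1146.2926

Derivation:
Coupon per period c = face * coupon_rate / m = 39.000000
Periods per year m = 2; per-period yield y/m = 0.022500
Number of cashflows N = 10
Cashflows (t years, CF_t, discount factor 1/(1+y/m)^(m*t), PV):
  t = 0.5000: CF_t = 39.000000, DF = 0.977995, PV = 38.141809
  t = 1.0000: CF_t = 39.000000, DF = 0.956474, PV = 37.302503
  t = 1.5000: CF_t = 39.000000, DF = 0.935427, PV = 36.481666
  t = 2.0000: CF_t = 39.000000, DF = 0.914843, PV = 35.678890
  t = 2.5000: CF_t = 39.000000, DF = 0.894712, PV = 34.893780
  t = 3.0000: CF_t = 39.000000, DF = 0.875024, PV = 34.125947
  t = 3.5000: CF_t = 39.000000, DF = 0.855769, PV = 33.375009
  t = 4.0000: CF_t = 39.000000, DF = 0.836938, PV = 32.640596
  t = 4.5000: CF_t = 39.000000, DF = 0.818522, PV = 31.922343
  t = 5.0000: CF_t = 1039.000000, DF = 0.800510, PV = 831.730027
Price P = sum_t PV_t = 1146.292570


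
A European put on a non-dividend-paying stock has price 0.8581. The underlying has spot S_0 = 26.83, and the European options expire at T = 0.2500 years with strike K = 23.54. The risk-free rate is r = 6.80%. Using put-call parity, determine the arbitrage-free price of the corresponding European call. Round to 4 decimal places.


Answer: Call price = 4.5449

Derivation:
Put-call parity: C - P = S_0 * exp(-qT) - K * exp(-rT).
S_0 * exp(-qT) = 26.8300 * 1.00000000 = 26.83000000
K * exp(-rT) = 23.5400 * 0.98314368 = 23.14320234
C = P + S*exp(-qT) - K*exp(-rT)
C = 0.8581 + 26.83000000 - 23.14320234 = 4.5449


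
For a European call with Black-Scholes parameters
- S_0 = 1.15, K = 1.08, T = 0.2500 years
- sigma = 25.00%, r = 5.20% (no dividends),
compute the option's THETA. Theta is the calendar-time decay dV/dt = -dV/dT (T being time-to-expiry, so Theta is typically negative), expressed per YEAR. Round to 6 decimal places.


d1 = 0.6689072099; d2 = 0.5439072099
phi(d1) = 0.3189704030; exp(-qT) = 1.0000000000; exp(-rT) = 0.9870841350
Theta = -S*exp(-qT)*phi(d1)*sigma/(2*sqrt(T)) - r*K*exp(-rT)*N(d2) + q*S*exp(-qT)*N(d1)
N(d1) = 0.7482226646; N(d2) = 0.7067473364; sqrt(T) = 0.5000000000
Term 1 = -1.1500 * 1.0000000000 * 0.3189704030 * 0.2500 / (2 * 0.5000000000) = -0.0917039909
Term 2 = -0.0520 * 1.0800 * 0.9870841350 * 0.7067473364 = -0.0391782877
Term 3 = 0 (no dividend yield, q = 0)
Theta = -0.0917039909 + (-0.0391782877) + (0.0000000000) = -0.130882

Answer: Theta = -0.130882


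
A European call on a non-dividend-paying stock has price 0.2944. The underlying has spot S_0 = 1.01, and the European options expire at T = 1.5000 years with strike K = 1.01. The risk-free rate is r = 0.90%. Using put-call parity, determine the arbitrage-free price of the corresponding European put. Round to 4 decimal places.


Put-call parity: C - P = S_0 * exp(-qT) - K * exp(-rT).
S_0 * exp(-qT) = 1.0100 * 1.00000000 = 1.01000000
K * exp(-rT) = 1.0100 * 0.98659072 = 0.99645662
P = C - S*exp(-qT) + K*exp(-rT)
P = 0.2944 - 1.01000000 + 0.99645662 = 0.2809

Answer: Put price = 0.2809


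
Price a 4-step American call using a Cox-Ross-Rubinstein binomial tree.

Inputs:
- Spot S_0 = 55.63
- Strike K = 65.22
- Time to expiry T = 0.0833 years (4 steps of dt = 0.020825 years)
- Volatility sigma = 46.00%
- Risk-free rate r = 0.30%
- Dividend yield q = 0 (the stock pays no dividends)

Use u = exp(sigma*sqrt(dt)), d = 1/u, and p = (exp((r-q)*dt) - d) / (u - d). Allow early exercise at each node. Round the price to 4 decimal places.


Answer: Price = V(0,0) = 0.4016

Derivation:
dt = T/N = 0.020825
u = exp(sigma*sqrt(dt)) = 1.068635; d = 1/u = 0.935773
p = (exp((r-q)*dt) - d) / (u - d) = 0.483881
Discount per step: exp(-r*dt) = 0.999938
Stock lattice S(k, i) with i counting down-moves:
  k=0: S(0,0) = 55.6300
  k=1: S(1,0) = 59.4482; S(1,1) = 52.0571
  k=2: S(2,0) = 63.5284; S(2,1) = 55.6300; S(2,2) = 48.7136
  k=3: S(3,0) = 67.8886; S(3,1) = 59.4482; S(3,2) = 52.0571; S(3,3) = 45.5849
  k=4: S(4,0) = 72.5482; S(4,1) = 63.5284; S(4,2) = 55.6300; S(4,3) = 48.7136; S(4,4) = 42.6571
Terminal payoffs V(N, i) = max(S_T - K, 0):
  V(4,0) = 7.328161; V(4,1) = 0.000000; V(4,2) = 0.000000; V(4,3) = 0.000000; V(4,4) = 0.000000
Backward induction: V(k, i) = exp(-r*dt) * [p * V(k+1, i) + (1-p) * V(k+1, i+1)]; then take max(V_cont, immediate exercise) for American.
  V(3,0) = exp(-r*dt) * [p*7.328161 + (1-p)*0.000000] = 3.545735; exercise = 2.668634; V(3,0) = max -> 3.545735
  V(3,1) = exp(-r*dt) * [p*0.000000 + (1-p)*0.000000] = 0.000000; exercise = 0.000000; V(3,1) = max -> 0.000000
  V(3,2) = exp(-r*dt) * [p*0.000000 + (1-p)*0.000000] = 0.000000; exercise = 0.000000; V(3,2) = max -> 0.000000
  V(3,3) = exp(-r*dt) * [p*0.000000 + (1-p)*0.000000] = 0.000000; exercise = 0.000000; V(3,3) = max -> 0.000000
  V(2,0) = exp(-r*dt) * [p*3.545735 + (1-p)*0.000000] = 1.715606; exercise = 0.000000; V(2,0) = max -> 1.715606
  V(2,1) = exp(-r*dt) * [p*0.000000 + (1-p)*0.000000] = 0.000000; exercise = 0.000000; V(2,1) = max -> 0.000000
  V(2,2) = exp(-r*dt) * [p*0.000000 + (1-p)*0.000000] = 0.000000; exercise = 0.000000; V(2,2) = max -> 0.000000
  V(1,0) = exp(-r*dt) * [p*1.715606 + (1-p)*0.000000] = 0.830097; exercise = 0.000000; V(1,0) = max -> 0.830097
  V(1,1) = exp(-r*dt) * [p*0.000000 + (1-p)*0.000000] = 0.000000; exercise = 0.000000; V(1,1) = max -> 0.000000
  V(0,0) = exp(-r*dt) * [p*0.830097 + (1-p)*0.000000] = 0.401643; exercise = 0.000000; V(0,0) = max -> 0.401643


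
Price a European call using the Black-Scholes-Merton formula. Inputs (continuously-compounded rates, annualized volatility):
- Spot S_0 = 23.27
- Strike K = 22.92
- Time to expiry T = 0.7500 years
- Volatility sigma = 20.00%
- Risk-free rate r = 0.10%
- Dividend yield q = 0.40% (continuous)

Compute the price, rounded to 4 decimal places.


d1 = (ln(S/K) + (r - q + 0.5*sigma^2) * T) / (sigma * sqrt(T)) = 0.16111009
d2 = d1 - sigma * sqrt(T) = -0.01209499
exp(-rT) = 0.99925028; exp(-qT) = 0.99700450
C = S_0 * exp(-qT) * N(d1) - K * exp(-rT) * N(d2)
N(d1) = 0.56399665; N(d2) = 0.49517491
C = 23.2700 * 0.99700450 * 0.56399665 - 22.9200 * 0.99925028 * 0.49517491 = 1.7440

Answer: Price = 1.7440


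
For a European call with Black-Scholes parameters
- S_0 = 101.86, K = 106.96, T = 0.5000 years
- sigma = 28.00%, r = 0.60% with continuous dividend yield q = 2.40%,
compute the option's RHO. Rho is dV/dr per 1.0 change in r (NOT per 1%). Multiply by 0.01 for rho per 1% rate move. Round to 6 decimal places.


d1 = -0.1932200157; d2 = -0.3912099144
phi(d1) = 0.3915643065; exp(-qT) = 0.9880717129; exp(-rT) = 0.9970044955
N(d2) = 0.3478210402
Rho = K*T*exp(-rT)*N(d2) = 106.9600 * 0.5000 * 0.9970044955 * 0.3478210402 = 18.545748

Answer: Rho = 18.545748


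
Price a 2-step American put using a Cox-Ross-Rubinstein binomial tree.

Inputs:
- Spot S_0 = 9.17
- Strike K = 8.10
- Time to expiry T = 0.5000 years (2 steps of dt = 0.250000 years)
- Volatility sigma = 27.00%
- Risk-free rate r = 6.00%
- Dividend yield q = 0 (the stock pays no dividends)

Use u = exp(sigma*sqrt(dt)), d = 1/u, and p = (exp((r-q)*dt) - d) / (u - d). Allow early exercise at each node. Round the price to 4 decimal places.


Answer: Price = V(0,0) = 0.2438

Derivation:
dt = T/N = 0.250000
u = exp(sigma*sqrt(dt)) = 1.144537; d = 1/u = 0.873716
p = (exp((r-q)*dt) - d) / (u - d) = 0.522106
Discount per step: exp(-r*dt) = 0.985112
Stock lattice S(k, i) with i counting down-moves:
  k=0: S(0,0) = 9.1700
  k=1: S(1,0) = 10.4954; S(1,1) = 8.0120
  k=2: S(2,0) = 12.0124; S(2,1) = 9.1700; S(2,2) = 7.0002
Terminal payoffs V(N, i) = max(K - S_T, 0):
  V(2,0) = 0.000000; V(2,1) = 0.000000; V(2,2) = 1.099810
Backward induction: V(k, i) = exp(-r*dt) * [p * V(k+1, i) + (1-p) * V(k+1, i+1)]; then take max(V_cont, immediate exercise) for American.
  V(1,0) = exp(-r*dt) * [p*0.000000 + (1-p)*0.000000] = 0.000000; exercise = 0.000000; V(1,0) = max -> 0.000000
  V(1,1) = exp(-r*dt) * [p*0.000000 + (1-p)*1.099810] = 0.517768; exercise = 0.088025; V(1,1) = max -> 0.517768
  V(0,0) = exp(-r*dt) * [p*0.000000 + (1-p)*0.517768] = 0.243754; exercise = 0.000000; V(0,0) = max -> 0.243754


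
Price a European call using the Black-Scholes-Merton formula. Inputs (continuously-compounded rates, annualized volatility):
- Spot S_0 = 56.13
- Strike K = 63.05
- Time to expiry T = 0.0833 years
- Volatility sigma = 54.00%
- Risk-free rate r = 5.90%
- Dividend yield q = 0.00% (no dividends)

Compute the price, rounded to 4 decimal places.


d1 = (ln(S/K) + (r - q + 0.5*sigma^2) * T) / (sigma * sqrt(T)) = -0.63648145
d2 = d1 - sigma * sqrt(T) = -0.79233484
exp(-rT) = 0.99509736; exp(-qT) = 1.00000000
C = S_0 * exp(-qT) * N(d1) - K * exp(-rT) * N(d2)
N(d1) = 0.26223133; N(d2) = 0.21408273
C = 56.1300 * 1.00000000 * 0.26223133 - 63.0500 * 0.99509736 * 0.21408273 = 1.2873

Answer: Price = 1.2873
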